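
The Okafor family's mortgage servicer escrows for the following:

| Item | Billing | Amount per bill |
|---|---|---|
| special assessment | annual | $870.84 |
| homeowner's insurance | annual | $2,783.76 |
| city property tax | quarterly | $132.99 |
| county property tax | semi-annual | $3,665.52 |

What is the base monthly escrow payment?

Special assessment — $870.84 annually
Homeowner's insurance — $2,783.76 annually
City property tax — $132.99 × 4 = $531.96 annually
County property tax — $3,665.52 × 2 = $7,331.04 annually
Combined annual = $11,517.60
Monthly escrow = $11,517.60 / 12 = $959.80

$959.80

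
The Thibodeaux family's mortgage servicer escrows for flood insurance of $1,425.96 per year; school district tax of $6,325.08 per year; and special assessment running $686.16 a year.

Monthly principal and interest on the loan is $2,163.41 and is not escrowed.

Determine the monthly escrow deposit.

$703.10

Flood insurance = $1,425.96 annually
School district tax = $6,325.08 annually
Special assessment = $686.16 annually
Yearly total = $1,425.96 + $6,325.08 + $686.16 = $8,437.20
Per month = $8,437.20 ÷ 12 = $703.10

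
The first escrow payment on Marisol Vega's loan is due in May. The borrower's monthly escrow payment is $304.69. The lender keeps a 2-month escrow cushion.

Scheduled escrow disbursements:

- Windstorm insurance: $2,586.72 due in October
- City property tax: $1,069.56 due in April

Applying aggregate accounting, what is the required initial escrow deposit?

Cushion = 2 × $304.69 = $609.38
Trial balance (start $0, +$304.69 each month, − disbursements):
  May: +$304.69 → $304.69
  Jun: +$304.69 → $609.38
  Jul: +$304.69 → $914.07
  Aug: +$304.69 → $1,218.76
  Sep: +$304.69 → $1,523.45
  Oct: +$304.69 − $2,586.72 → -$758.58
  Nov: +$304.69 → -$453.89
  Dec: +$304.69 → -$149.20
  Jan: +$304.69 → $155.49
  Feb: +$304.69 → $460.18
  Mar: +$304.69 → $764.87
  Apr: +$304.69 − $1,069.56 → $0.00
Lowest trial balance = -$758.58 (Oct)
Initial deposit = cushion − low point = $609.38 − (-$758.58) = $1,367.96

$1,367.96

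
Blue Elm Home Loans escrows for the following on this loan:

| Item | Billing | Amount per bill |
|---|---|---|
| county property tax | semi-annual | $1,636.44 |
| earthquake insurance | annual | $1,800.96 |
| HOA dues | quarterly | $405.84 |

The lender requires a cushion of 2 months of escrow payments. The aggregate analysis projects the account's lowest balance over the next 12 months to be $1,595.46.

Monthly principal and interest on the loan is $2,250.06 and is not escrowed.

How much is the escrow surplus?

County property tax = $1,636.44 × 2 = $3,272.88/yr
Earthquake insurance = $1,800.96/yr
HOA dues = $405.84 × 4 = $1,623.36/yr
Combined annual = $3,272.88 + $1,800.96 + $1,623.36 = $6,697.20
Monthly escrow = $6,697.20 / 12 = $558.10
Cushion = 2 × $558.10 = $1,116.20
Surplus = $1,595.46 − $1,116.20 = $479.26

$479.26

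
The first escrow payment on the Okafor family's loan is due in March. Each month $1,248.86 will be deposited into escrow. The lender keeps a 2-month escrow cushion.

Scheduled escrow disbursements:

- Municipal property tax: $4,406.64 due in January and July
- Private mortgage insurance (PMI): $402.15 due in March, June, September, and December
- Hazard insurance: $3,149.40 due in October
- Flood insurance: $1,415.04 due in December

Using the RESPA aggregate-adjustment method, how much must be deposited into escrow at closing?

$3,746.58

Cushion = 2 × $1,248.86 = $2,497.72
Trial balance (start $0, +$1,248.86 each month, − disbursements):
  Mar: +$1,248.86 − $402.15 → $846.71
  Apr: +$1,248.86 → $2,095.57
  May: +$1,248.86 → $3,344.43
  Jun: +$1,248.86 − $402.15 → $4,191.14
  Jul: +$1,248.86 − $4,406.64 → $1,033.36
  Aug: +$1,248.86 → $2,282.22
  Sep: +$1,248.86 − $402.15 → $3,128.93
  Oct: +$1,248.86 − $3,149.40 → $1,228.39
  Nov: +$1,248.86 → $2,477.25
  Dec: +$1,248.86 − $1,817.19 → $1,908.92
  Jan: +$1,248.86 − $4,406.64 → -$1,248.86
  Feb: +$1,248.86 → $0.00
Lowest trial balance = -$1,248.86 (Jan)
Initial deposit = cushion − low point = $2,497.72 − (-$1,248.86) = $3,746.58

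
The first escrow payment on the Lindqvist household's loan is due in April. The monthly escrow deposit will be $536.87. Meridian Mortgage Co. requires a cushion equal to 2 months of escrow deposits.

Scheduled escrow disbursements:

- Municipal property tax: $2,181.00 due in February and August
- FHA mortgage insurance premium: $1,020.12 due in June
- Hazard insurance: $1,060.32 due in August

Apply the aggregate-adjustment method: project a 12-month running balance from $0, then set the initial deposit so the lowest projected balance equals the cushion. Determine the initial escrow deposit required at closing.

Cushion = 2 × $536.87 = $1,073.74
Trial balance (start $0, +$536.87 each month, − disbursements):
  Apr: +$536.87 → $536.87
  May: +$536.87 → $1,073.74
  Jun: +$536.87 − $1,020.12 → $590.49
  Jul: +$536.87 → $1,127.36
  Aug: +$536.87 − $3,241.32 → -$1,577.09
  Sep: +$536.87 → -$1,040.22
  Oct: +$536.87 → -$503.35
  Nov: +$536.87 → $33.52
  Dec: +$536.87 → $570.39
  Jan: +$536.87 → $1,107.26
  Feb: +$536.87 − $2,181.00 → -$536.87
  Mar: +$536.87 → $0.00
Lowest trial balance = -$1,577.09 (Aug)
Initial deposit = cushion − low point = $1,073.74 − (-$1,577.09) = $2,650.83

$2,650.83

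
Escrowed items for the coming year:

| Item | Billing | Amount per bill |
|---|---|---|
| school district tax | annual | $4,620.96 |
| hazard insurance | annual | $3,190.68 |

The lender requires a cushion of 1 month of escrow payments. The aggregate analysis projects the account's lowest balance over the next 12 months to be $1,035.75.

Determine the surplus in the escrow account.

$384.78

School district tax — $4,620.96 annually
Hazard insurance — $3,190.68 annually
Total annual escrow = $4,620.96 + $3,190.68 = $7,811.64
Base monthly escrow = $7,811.64 / 12 = $650.97
Required cushion = 1 × $650.97 = $650.97
Surplus = $1,035.75 − $650.97 = $384.78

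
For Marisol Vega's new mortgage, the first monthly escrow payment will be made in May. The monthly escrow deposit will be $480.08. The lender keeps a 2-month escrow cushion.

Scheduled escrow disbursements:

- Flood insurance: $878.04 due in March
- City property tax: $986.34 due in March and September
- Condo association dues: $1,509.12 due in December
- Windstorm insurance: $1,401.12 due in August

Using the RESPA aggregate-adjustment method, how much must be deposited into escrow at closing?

$1,440.24

Cushion = 2 × $480.08 = $960.16
Trial balance (start $0, +$480.08 each month, − disbursements):
  May: +$480.08 → $480.08
  Jun: +$480.08 → $960.16
  Jul: +$480.08 → $1,440.24
  Aug: +$480.08 − $1,401.12 → $519.20
  Sep: +$480.08 − $986.34 → $12.94
  Oct: +$480.08 → $493.02
  Nov: +$480.08 → $973.10
  Dec: +$480.08 − $1,509.12 → -$55.94
  Jan: +$480.08 → $424.14
  Feb: +$480.08 → $904.22
  Mar: +$480.08 − $1,864.38 → -$480.08
  Apr: +$480.08 → $0.00
Lowest trial balance = -$480.08 (Mar)
Initial deposit = cushion − low point = $960.16 − (-$480.08) = $1,440.24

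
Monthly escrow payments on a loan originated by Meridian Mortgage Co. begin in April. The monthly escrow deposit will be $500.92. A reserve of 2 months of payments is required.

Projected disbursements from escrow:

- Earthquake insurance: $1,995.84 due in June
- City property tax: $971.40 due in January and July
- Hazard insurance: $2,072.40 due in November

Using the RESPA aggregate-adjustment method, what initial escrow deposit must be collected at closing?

$2,034.12

Cushion = 2 × $500.92 = $1,001.84
Trial balance (start $0, +$500.92 each month, − disbursements):
  Apr: +$500.92 → $500.92
  May: +$500.92 → $1,001.84
  Jun: +$500.92 − $1,995.84 → -$493.08
  Jul: +$500.92 − $971.40 → -$963.56
  Aug: +$500.92 → -$462.64
  Sep: +$500.92 → $38.28
  Oct: +$500.92 → $539.20
  Nov: +$500.92 − $2,072.40 → -$1,032.28
  Dec: +$500.92 → -$531.36
  Jan: +$500.92 − $971.40 → -$1,001.84
  Feb: +$500.92 → -$500.92
  Mar: +$500.92 → $0.00
Lowest trial balance = -$1,032.28 (Nov)
Initial deposit = cushion − low point = $1,001.84 − (-$1,032.28) = $2,034.12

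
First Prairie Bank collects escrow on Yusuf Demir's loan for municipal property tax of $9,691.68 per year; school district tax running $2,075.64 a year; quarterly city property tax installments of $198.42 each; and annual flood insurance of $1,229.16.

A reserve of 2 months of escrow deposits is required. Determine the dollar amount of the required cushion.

Municipal property tax — $9,691.68 per year
School district tax — $2,075.64 per year
City property tax — $198.42 × 4 = $793.68 per year
Flood insurance — $1,229.16 per year
Annual escrow total = $9,691.68 + $2,075.64 + $793.68 + $1,229.16 = $13,790.16
Per month = $13,790.16 / 12 = $1,149.18
Required cushion = 2 × $1,149.18 = $2,298.36

$2,298.36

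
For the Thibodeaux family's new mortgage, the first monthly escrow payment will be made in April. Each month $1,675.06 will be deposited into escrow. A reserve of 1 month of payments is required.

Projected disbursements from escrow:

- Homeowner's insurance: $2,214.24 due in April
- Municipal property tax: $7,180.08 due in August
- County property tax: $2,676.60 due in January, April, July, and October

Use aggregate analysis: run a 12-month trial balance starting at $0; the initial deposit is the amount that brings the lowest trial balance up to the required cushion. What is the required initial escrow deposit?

Cushion = 1 × $1,675.06 = $1,675.06
Trial balance (start $0, +$1,675.06 each month, − disbursements):
  Apr: +$1,675.06 − $4,890.84 → -$3,215.78
  May: +$1,675.06 → -$1,540.72
  Jun: +$1,675.06 → $134.34
  Jul: +$1,675.06 − $2,676.60 → -$867.20
  Aug: +$1,675.06 − $7,180.08 → -$6,372.22
  Sep: +$1,675.06 → -$4,697.16
  Oct: +$1,675.06 − $2,676.60 → -$5,698.70
  Nov: +$1,675.06 → -$4,023.64
  Dec: +$1,675.06 → -$2,348.58
  Jan: +$1,675.06 − $2,676.60 → -$3,350.12
  Feb: +$1,675.06 → -$1,675.06
  Mar: +$1,675.06 → $0.00
Lowest trial balance = -$6,372.22 (Aug)
Initial deposit = cushion − low point = $1,675.06 − (-$6,372.22) = $8,047.28

$8,047.28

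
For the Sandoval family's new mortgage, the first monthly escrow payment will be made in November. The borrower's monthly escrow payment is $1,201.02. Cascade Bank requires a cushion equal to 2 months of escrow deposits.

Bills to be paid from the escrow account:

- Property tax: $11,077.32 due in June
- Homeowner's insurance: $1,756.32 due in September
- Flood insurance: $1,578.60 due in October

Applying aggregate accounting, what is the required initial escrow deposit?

$3,871.20

Cushion = 2 × $1,201.02 = $2,402.04
Trial balance (start $0, +$1,201.02 each month, − disbursements):
  Nov: +$1,201.02 → $1,201.02
  Dec: +$1,201.02 → $2,402.04
  Jan: +$1,201.02 → $3,603.06
  Feb: +$1,201.02 → $4,804.08
  Mar: +$1,201.02 → $6,005.10
  Apr: +$1,201.02 → $7,206.12
  May: +$1,201.02 → $8,407.14
  Jun: +$1,201.02 − $11,077.32 → -$1,469.16
  Jul: +$1,201.02 → -$268.14
  Aug: +$1,201.02 → $932.88
  Sep: +$1,201.02 − $1,756.32 → $377.58
  Oct: +$1,201.02 − $1,578.60 → $0.00
Lowest trial balance = -$1,469.16 (Jun)
Initial deposit = cushion − low point = $2,402.04 − (-$1,469.16) = $3,871.20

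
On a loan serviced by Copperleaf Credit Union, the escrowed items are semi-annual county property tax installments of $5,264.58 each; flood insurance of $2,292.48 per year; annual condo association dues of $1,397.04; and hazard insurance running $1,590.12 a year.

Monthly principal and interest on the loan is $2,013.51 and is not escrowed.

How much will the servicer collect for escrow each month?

County property tax = $5,264.58 × 2 = $10,529.16
Flood insurance = $2,292.48
Condo association dues = $1,397.04
Hazard insurance = $1,590.12
Combined annual = $10,529.16 + $2,292.48 + $1,397.04 + $1,590.12 = $15,808.80
Per month = $15,808.80 ÷ 12 = $1,317.40

$1,317.40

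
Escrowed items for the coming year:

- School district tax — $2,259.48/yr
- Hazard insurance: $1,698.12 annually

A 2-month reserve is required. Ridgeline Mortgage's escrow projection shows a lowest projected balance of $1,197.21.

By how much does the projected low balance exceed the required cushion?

$537.61

School district tax — $2,259.48
Hazard insurance — $1,698.12
Yearly total = $2,259.48 + $1,698.12 = $3,957.60
Base monthly escrow = $3,957.60 ÷ 12 = $329.80
Required reserve = 2 × $329.80 = $659.60
Surplus = $1,197.21 − $659.60 = $537.61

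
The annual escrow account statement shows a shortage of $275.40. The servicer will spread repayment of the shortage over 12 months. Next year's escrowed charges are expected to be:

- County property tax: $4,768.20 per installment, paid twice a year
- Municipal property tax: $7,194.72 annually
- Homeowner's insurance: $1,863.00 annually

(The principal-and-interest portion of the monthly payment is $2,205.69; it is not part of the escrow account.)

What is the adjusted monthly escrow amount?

$1,572.46

County property tax: $4,768.20 × 2 = $9,536.40
Municipal property tax: $7,194.72
Homeowner's insurance: $1,863.00
Combined annual = $9,536.40 + $7,194.72 + $1,863.00 = $18,594.12
Monthly = $18,594.12 / 12 = $1,549.51
Shortage spread = $275.40 / 12 = $22.95/mo
Adjusted monthly = $1,549.51 + $22.95 = $1,572.46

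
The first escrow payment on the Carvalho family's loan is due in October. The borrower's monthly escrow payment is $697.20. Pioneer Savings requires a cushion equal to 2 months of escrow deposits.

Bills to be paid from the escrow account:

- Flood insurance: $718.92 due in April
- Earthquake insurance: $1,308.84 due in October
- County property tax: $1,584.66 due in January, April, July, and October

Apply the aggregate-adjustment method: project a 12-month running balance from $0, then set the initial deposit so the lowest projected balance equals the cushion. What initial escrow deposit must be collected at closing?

Cushion = 2 × $697.20 = $1,394.40
Trial balance (start $0, +$697.20 each month, − disbursements):
  Oct: +$697.20 − $2,893.50 → -$2,196.30
  Nov: +$697.20 → -$1,499.10
  Dec: +$697.20 → -$801.90
  Jan: +$697.20 − $1,584.66 → -$1,689.36
  Feb: +$697.20 → -$992.16
  Mar: +$697.20 → -$294.96
  Apr: +$697.20 − $2,303.58 → -$1,901.34
  May: +$697.20 → -$1,204.14
  Jun: +$697.20 → -$506.94
  Jul: +$697.20 − $1,584.66 → -$1,394.40
  Aug: +$697.20 → -$697.20
  Sep: +$697.20 → $0.00
Lowest trial balance = -$2,196.30 (Oct)
Initial deposit = cushion − low point = $1,394.40 − (-$2,196.30) = $3,590.70

$3,590.70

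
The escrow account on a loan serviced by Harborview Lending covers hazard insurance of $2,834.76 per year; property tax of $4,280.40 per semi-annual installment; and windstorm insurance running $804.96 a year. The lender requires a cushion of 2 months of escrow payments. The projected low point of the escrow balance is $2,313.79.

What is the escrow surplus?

$280.37

Hazard insurance = $2,834.76/yr
Property tax = $4,280.40 × 2 = $8,560.80/yr
Windstorm insurance = $804.96/yr
Annual escrow total = $12,200.52
Per month = $12,200.52 ÷ 12 = $1,016.71
Cushion = 2 × $1,016.71 = $2,033.42
Surplus = $2,313.79 − $2,033.42 = $280.37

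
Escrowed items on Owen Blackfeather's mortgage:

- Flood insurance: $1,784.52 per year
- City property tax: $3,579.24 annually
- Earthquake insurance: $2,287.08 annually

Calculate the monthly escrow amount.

$637.57

Flood insurance — $1,784.52/yr
City property tax — $3,579.24/yr
Earthquake insurance — $2,287.08/yr
Combined annual = $1,784.52 + $3,579.24 + $2,287.08 = $7,650.84
Monthly = $7,650.84 / 12 = $637.57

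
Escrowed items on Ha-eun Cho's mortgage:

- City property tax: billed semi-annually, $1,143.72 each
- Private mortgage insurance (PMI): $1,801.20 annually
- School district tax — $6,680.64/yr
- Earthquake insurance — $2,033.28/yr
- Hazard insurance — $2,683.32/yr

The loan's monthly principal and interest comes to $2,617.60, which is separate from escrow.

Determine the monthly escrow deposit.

$1,290.49

City property tax: $1,143.72 × 2 = $2,287.44/yr
Private mortgage insurance (PMI): $1,801.20/yr
School district tax: $6,680.64/yr
Earthquake insurance: $2,033.28/yr
Hazard insurance: $2,683.32/yr
Total per year = $15,485.88
Monthly = $15,485.88 / 12 = $1,290.49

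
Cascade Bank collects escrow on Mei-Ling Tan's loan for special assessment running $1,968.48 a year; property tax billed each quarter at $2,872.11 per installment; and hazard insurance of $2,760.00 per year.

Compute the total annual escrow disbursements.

$16,216.92

Special assessment = $1,968.48 per year
Property tax = $2,872.11 × 4 = $11,488.44 per year
Hazard insurance = $2,760.00 per year
Combined annual = $16,216.92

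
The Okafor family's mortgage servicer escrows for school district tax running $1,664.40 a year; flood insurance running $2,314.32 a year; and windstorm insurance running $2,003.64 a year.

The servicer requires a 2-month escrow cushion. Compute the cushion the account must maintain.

$997.06

School district tax = $1,664.40/yr
Flood insurance = $2,314.32/yr
Windstorm insurance = $2,003.64/yr
Combined annual = $1,664.40 + $2,314.32 + $2,003.64 = $5,982.36
Base monthly escrow = $5,982.36 ÷ 12 = $498.53
Required cushion = 2 × $498.53 = $997.06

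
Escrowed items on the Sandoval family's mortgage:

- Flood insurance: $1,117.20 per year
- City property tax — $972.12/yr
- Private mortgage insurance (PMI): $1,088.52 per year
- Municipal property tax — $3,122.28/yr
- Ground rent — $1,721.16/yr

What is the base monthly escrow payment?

$668.44

Flood insurance: $1,117.20
City property tax: $972.12
Private mortgage insurance (PMI): $1,088.52
Municipal property tax: $3,122.28
Ground rent: $1,721.16
Total annual escrow = $8,021.28
Base monthly escrow = $8,021.28 ÷ 12 = $668.44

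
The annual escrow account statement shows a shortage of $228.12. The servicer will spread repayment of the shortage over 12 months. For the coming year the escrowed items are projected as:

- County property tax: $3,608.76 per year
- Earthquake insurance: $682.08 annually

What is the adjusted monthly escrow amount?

County property tax — $3,608.76
Earthquake insurance — $682.08
Yearly total = $3,608.76 + $682.08 = $4,290.84
Base monthly escrow = $4,290.84 ÷ 12 = $357.57
Shortage per month = $228.12 ÷ 12 = $19.01
New monthly escrow = $357.57 + $19.01 = $376.58

$376.58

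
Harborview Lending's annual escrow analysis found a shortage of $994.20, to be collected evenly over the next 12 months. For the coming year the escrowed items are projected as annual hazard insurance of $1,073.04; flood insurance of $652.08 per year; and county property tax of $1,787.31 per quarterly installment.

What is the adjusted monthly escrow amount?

Hazard insurance = $1,073.04 per year
Flood insurance = $652.08 per year
County property tax = $1,787.31 × 4 = $7,149.24 per year
Yearly total = $1,073.04 + $652.08 + $7,149.24 = $8,874.36
Monthly escrow = $8,874.36 / 12 = $739.53
Shortage spread = $994.20 ÷ 12 = $82.85/mo
Adjusted monthly = $739.53 + $82.85 = $822.38

$822.38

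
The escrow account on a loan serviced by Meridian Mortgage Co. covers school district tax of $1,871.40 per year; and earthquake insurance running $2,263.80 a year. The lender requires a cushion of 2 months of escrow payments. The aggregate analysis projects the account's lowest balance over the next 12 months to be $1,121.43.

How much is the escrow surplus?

$432.23

School district tax = $1,871.40
Earthquake insurance = $2,263.80
Total annual escrow = $1,871.40 + $2,263.80 = $4,135.20
Monthly escrow = $4,135.20 / 12 = $344.60
Required cushion = 2 × $344.60 = $689.20
Excess over cushion: $1,121.43 − $689.20 = $432.23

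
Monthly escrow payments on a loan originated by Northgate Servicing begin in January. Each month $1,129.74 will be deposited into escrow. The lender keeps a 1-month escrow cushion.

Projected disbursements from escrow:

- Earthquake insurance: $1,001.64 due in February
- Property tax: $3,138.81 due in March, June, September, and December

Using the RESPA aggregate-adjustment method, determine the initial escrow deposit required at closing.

$1,880.97

Cushion = 1 × $1,129.74 = $1,129.74
Trial balance (start $0, +$1,129.74 each month, − disbursements):
  Jan: +$1,129.74 → $1,129.74
  Feb: +$1,129.74 − $1,001.64 → $1,257.84
  Mar: +$1,129.74 − $3,138.81 → -$751.23
  Apr: +$1,129.74 → $378.51
  May: +$1,129.74 → $1,508.25
  Jun: +$1,129.74 − $3,138.81 → -$500.82
  Jul: +$1,129.74 → $628.92
  Aug: +$1,129.74 → $1,758.66
  Sep: +$1,129.74 − $3,138.81 → -$250.41
  Oct: +$1,129.74 → $879.33
  Nov: +$1,129.74 → $2,009.07
  Dec: +$1,129.74 − $3,138.81 → $0.00
Lowest trial balance = -$751.23 (Mar)
Initial deposit = cushion − low point = $1,129.74 − (-$751.23) = $1,880.97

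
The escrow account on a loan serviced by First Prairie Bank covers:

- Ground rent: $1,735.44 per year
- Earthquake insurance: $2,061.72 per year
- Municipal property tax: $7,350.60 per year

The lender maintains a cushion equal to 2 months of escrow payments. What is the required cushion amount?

$1,857.96

Ground rent = $1,735.44 per year
Earthquake insurance = $2,061.72 per year
Municipal property tax = $7,350.60 per year
Annual escrow total = $11,147.76
Monthly = $11,147.76 ÷ 12 = $928.98
Reserve = 2 × $928.98 = $1,857.96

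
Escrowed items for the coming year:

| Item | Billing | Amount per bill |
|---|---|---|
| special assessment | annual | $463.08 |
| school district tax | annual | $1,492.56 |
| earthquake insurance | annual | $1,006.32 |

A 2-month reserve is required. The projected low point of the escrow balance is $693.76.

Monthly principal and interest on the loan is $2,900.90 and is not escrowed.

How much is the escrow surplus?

Special assessment: $463.08
School district tax: $1,492.56
Earthquake insurance: $1,006.32
Total annual escrow = $2,961.96
Base monthly escrow = $2,961.96 / 12 = $246.83
Required cushion = 2 × $246.83 = $493.66
Surplus = $693.76 − $493.66 = $200.10

$200.10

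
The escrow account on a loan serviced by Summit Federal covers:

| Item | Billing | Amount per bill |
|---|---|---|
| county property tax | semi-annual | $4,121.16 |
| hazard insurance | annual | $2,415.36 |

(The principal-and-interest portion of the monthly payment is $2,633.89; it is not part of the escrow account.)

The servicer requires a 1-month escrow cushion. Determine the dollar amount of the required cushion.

$888.14

County property tax: $4,121.16 × 2 = $8,242.32 per year
Hazard insurance: $2,415.36 per year
Annual escrow total = $10,657.68
Per month = $10,657.68 / 12 = $888.14
Reserve = 1 × $888.14 = $888.14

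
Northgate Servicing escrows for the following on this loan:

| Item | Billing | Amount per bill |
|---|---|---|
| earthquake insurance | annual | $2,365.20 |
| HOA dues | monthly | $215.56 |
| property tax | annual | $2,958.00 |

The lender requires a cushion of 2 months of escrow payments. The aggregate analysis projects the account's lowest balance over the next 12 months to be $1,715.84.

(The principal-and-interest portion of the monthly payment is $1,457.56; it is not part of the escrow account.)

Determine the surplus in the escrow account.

Earthquake insurance = $2,365.20/yr
HOA dues = $215.56 × 12 = $2,586.72/yr
Property tax = $2,958.00/yr
Yearly total = $2,365.20 + $2,586.72 + $2,958.00 = $7,909.92
Base monthly escrow = $7,909.92 ÷ 12 = $659.16
Required reserve = 2 × $659.16 = $1,318.32
Excess over cushion: $1,715.84 − $1,318.32 = $397.52

$397.52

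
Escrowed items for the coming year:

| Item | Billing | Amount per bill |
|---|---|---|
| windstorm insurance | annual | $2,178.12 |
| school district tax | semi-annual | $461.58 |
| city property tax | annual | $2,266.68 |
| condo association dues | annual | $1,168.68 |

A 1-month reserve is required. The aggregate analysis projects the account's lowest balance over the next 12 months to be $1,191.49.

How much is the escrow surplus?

$646.77

Windstorm insurance — $2,178.12 per year
School district tax — $461.58 × 2 = $923.16 per year
City property tax — $2,266.68 per year
Condo association dues — $1,168.68 per year
Annual escrow total = $6,536.64
Base monthly escrow = $6,536.64 / 12 = $544.72
Cushion = 1 × $544.72 = $544.72
Surplus = $1,191.49 − $544.72 = $646.77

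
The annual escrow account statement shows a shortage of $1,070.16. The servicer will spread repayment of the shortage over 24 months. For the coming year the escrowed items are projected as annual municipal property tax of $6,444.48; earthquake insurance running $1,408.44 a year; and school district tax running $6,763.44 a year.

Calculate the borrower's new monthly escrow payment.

$1,262.62

Municipal property tax — $6,444.48/yr
Earthquake insurance — $1,408.44/yr
School district tax — $6,763.44/yr
Combined annual = $14,616.36
Monthly escrow = $14,616.36 ÷ 12 = $1,218.03
Shortage per month = $1,070.16 ÷ 24 = $44.59
New monthly escrow = $1,218.03 + $44.59 = $1,262.62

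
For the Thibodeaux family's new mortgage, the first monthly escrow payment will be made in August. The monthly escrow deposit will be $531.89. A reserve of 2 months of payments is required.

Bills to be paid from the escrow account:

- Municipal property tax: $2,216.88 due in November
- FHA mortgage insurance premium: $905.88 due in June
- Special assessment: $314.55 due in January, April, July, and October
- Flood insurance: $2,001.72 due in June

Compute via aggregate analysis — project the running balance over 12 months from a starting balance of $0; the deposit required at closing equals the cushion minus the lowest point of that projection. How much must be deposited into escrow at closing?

Cushion = 2 × $531.89 = $1,063.78
Trial balance (start $0, +$531.89 each month, − disbursements):
  Aug: +$531.89 → $531.89
  Sep: +$531.89 → $1,063.78
  Oct: +$531.89 − $314.55 → $1,281.12
  Nov: +$531.89 − $2,216.88 → -$403.87
  Dec: +$531.89 → $128.02
  Jan: +$531.89 − $314.55 → $345.36
  Feb: +$531.89 → $877.25
  Mar: +$531.89 → $1,409.14
  Apr: +$531.89 − $314.55 → $1,626.48
  May: +$531.89 → $2,158.37
  Jun: +$531.89 − $2,907.60 → -$217.34
  Jul: +$531.89 − $314.55 → $0.00
Lowest trial balance = -$403.87 (Nov)
Initial deposit = cushion − low point = $1,063.78 − (-$403.87) = $1,467.65

$1,467.65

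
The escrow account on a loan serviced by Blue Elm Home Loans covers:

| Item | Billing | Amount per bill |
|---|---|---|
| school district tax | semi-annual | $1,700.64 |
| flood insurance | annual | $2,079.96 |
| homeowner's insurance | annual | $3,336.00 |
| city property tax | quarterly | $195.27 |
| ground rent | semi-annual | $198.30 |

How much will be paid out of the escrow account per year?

$9,994.92

School district tax = $1,700.64 × 2 = $3,401.28 per year
Flood insurance = $2,079.96 per year
Homeowner's insurance = $3,336.00 per year
City property tax = $195.27 × 4 = $781.08 per year
Ground rent = $198.30 × 2 = $396.60 per year
Combined annual = $3,401.28 + $2,079.96 + $3,336.00 + $781.08 + $396.60 = $9,994.92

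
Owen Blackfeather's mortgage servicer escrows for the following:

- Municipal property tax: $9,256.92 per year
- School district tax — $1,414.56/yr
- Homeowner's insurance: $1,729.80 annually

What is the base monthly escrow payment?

$1,033.44

Municipal property tax — $9,256.92/yr
School district tax — $1,414.56/yr
Homeowner's insurance — $1,729.80/yr
Total per year = $9,256.92 + $1,414.56 + $1,729.80 = $12,401.28
Base monthly escrow = $12,401.28 ÷ 12 = $1,033.44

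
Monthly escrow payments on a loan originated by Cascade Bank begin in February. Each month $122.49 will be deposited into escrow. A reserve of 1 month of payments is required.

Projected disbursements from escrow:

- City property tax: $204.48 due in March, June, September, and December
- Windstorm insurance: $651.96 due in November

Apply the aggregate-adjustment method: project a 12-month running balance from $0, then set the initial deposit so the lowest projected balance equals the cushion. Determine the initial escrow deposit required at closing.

$244.98

Cushion = 1 × $122.49 = $122.49
Trial balance (start $0, +$122.49 each month, − disbursements):
  Feb: +$122.49 → $122.49
  Mar: +$122.49 − $204.48 → $40.50
  Apr: +$122.49 → $162.99
  May: +$122.49 → $285.48
  Jun: +$122.49 − $204.48 → $203.49
  Jul: +$122.49 → $325.98
  Aug: +$122.49 → $448.47
  Sep: +$122.49 − $204.48 → $366.48
  Oct: +$122.49 → $488.97
  Nov: +$122.49 − $651.96 → -$40.50
  Dec: +$122.49 − $204.48 → -$122.49
  Jan: +$122.49 → $0.00
Lowest trial balance = -$122.49 (Dec)
Initial deposit = cushion − low point = $122.49 − (-$122.49) = $244.98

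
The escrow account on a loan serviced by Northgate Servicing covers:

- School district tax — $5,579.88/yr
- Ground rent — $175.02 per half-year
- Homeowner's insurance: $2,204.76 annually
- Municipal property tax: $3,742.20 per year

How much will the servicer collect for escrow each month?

$989.74

School district tax: $5,579.88
Ground rent: $175.02 × 2 = $350.04
Homeowner's insurance: $2,204.76
Municipal property tax: $3,742.20
Yearly total = $5,579.88 + $350.04 + $2,204.76 + $3,742.20 = $11,876.88
Per month = $11,876.88 ÷ 12 = $989.74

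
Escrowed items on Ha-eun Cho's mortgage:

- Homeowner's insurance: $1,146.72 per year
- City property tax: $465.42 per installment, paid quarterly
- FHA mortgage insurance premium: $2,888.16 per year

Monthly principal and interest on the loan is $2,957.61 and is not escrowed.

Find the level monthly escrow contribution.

$491.38

Homeowner's insurance — $1,146.72 annually
City property tax — $465.42 × 4 = $1,861.68 annually
FHA mortgage insurance premium — $2,888.16 annually
Annual escrow total = $1,146.72 + $1,861.68 + $2,888.16 = $5,896.56
Per month = $5,896.56 / 12 = $491.38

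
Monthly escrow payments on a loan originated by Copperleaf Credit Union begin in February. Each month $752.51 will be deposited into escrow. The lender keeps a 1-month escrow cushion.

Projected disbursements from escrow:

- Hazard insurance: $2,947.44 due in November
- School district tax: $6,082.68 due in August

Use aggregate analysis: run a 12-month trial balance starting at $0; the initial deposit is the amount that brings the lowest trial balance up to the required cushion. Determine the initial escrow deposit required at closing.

Cushion = 1 × $752.51 = $752.51
Trial balance (start $0, +$752.51 each month, − disbursements):
  Feb: +$752.51 → $752.51
  Mar: +$752.51 → $1,505.02
  Apr: +$752.51 → $2,257.53
  May: +$752.51 → $3,010.04
  Jun: +$752.51 → $3,762.55
  Jul: +$752.51 → $4,515.06
  Aug: +$752.51 − $6,082.68 → -$815.11
  Sep: +$752.51 → -$62.60
  Oct: +$752.51 → $689.91
  Nov: +$752.51 − $2,947.44 → -$1,505.02
  Dec: +$752.51 → -$752.51
  Jan: +$752.51 → $0.00
Lowest trial balance = -$1,505.02 (Nov)
Initial deposit = cushion − low point = $752.51 − (-$1,505.02) = $2,257.53

$2,257.53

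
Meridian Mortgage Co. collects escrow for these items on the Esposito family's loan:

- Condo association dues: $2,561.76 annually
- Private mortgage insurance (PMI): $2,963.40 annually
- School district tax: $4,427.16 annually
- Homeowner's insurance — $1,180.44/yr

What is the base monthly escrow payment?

Condo association dues: $2,561.76/yr
Private mortgage insurance (PMI): $2,963.40/yr
School district tax: $4,427.16/yr
Homeowner's insurance: $1,180.44/yr
Total per year = $2,561.76 + $2,963.40 + $4,427.16 + $1,180.44 = $11,132.76
Per month = $11,132.76 / 12 = $927.73

$927.73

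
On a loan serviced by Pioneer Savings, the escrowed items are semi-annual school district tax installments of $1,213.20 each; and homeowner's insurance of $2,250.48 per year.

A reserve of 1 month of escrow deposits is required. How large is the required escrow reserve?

$389.74

School district tax: $1,213.20 × 2 = $2,426.40
Homeowner's insurance: $2,250.48
Total per year = $2,426.40 + $2,250.48 = $4,676.88
Monthly escrow = $4,676.88 ÷ 12 = $389.74
Required cushion = 1 × $389.74 = $389.74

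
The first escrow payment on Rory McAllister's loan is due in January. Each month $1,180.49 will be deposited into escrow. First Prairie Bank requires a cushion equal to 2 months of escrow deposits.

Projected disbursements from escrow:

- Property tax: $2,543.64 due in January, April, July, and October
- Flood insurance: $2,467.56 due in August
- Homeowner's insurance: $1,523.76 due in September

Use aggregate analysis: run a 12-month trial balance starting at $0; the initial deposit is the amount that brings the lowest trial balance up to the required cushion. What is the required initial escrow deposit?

Cushion = 2 × $1,180.49 = $2,360.98
Trial balance (start $0, +$1,180.49 each month, − disbursements):
  Jan: +$1,180.49 − $2,543.64 → -$1,363.15
  Feb: +$1,180.49 → -$182.66
  Mar: +$1,180.49 → $997.83
  Apr: +$1,180.49 − $2,543.64 → -$365.32
  May: +$1,180.49 → $815.17
  Jun: +$1,180.49 → $1,995.66
  Jul: +$1,180.49 − $2,543.64 → $632.51
  Aug: +$1,180.49 − $2,467.56 → -$654.56
  Sep: +$1,180.49 − $1,523.76 → -$997.83
  Oct: +$1,180.49 − $2,543.64 → -$2,360.98
  Nov: +$1,180.49 → -$1,180.49
  Dec: +$1,180.49 → $0.00
Lowest trial balance = -$2,360.98 (Oct)
Initial deposit = cushion − low point = $2,360.98 − (-$2,360.98) = $4,721.96

$4,721.96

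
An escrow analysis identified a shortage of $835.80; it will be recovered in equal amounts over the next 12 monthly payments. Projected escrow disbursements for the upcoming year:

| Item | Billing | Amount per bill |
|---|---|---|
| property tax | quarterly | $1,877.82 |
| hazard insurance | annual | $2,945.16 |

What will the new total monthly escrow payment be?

Property tax: $1,877.82 × 4 = $7,511.28/yr
Hazard insurance: $2,945.16/yr
Total annual escrow = $10,456.44
Base monthly escrow = $10,456.44 / 12 = $871.37
Shortage per month = $835.80 / 12 = $69.65
New monthly escrow = $871.37 + $69.65 = $941.02

$941.02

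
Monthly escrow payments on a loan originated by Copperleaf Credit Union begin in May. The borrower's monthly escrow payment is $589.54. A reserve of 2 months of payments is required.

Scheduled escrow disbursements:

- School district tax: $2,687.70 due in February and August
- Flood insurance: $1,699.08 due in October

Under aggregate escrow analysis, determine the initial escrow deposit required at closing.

Cushion = 2 × $589.54 = $1,179.08
Trial balance (start $0, +$589.54 each month, − disbursements):
  May: +$589.54 → $589.54
  Jun: +$589.54 → $1,179.08
  Jul: +$589.54 → $1,768.62
  Aug: +$589.54 − $2,687.70 → -$329.54
  Sep: +$589.54 → $260.00
  Oct: +$589.54 − $1,699.08 → -$849.54
  Nov: +$589.54 → -$260.00
  Dec: +$589.54 → $329.54
  Jan: +$589.54 → $919.08
  Feb: +$589.54 − $2,687.70 → -$1,179.08
  Mar: +$589.54 → -$589.54
  Apr: +$589.54 → $0.00
Lowest trial balance = -$1,179.08 (Feb)
Initial deposit = cushion − low point = $1,179.08 − (-$1,179.08) = $2,358.16

$2,358.16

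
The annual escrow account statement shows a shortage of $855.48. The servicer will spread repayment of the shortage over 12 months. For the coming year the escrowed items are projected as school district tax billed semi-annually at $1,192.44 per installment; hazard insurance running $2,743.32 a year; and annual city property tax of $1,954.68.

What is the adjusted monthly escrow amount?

School district tax: $1,192.44 × 2 = $2,384.88 annually
Hazard insurance: $2,743.32 annually
City property tax: $1,954.68 annually
Total per year = $2,384.88 + $2,743.32 + $1,954.68 = $7,082.88
Monthly escrow = $7,082.88 ÷ 12 = $590.24
Shortage spread = $855.48 ÷ 12 = $71.29/mo
Adjusted monthly = $590.24 + $71.29 = $661.53

$661.53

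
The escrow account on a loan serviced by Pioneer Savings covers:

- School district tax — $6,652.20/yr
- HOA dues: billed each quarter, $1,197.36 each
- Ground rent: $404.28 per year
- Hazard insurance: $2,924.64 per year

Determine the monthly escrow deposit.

School district tax: $6,652.20/yr
HOA dues: $1,197.36 × 4 = $4,789.44/yr
Ground rent: $404.28/yr
Hazard insurance: $2,924.64/yr
Total per year = $6,652.20 + $4,789.44 + $404.28 + $2,924.64 = $14,770.56
Base monthly escrow = $14,770.56 / 12 = $1,230.88

$1,230.88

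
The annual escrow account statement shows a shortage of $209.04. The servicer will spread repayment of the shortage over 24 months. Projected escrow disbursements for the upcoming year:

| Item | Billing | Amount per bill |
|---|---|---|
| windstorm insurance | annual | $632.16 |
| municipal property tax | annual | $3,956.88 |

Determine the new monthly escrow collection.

Windstorm insurance — $632.16 per year
Municipal property tax — $3,956.88 per year
Combined annual = $4,589.04
Monthly = $4,589.04 / 12 = $382.42
Shortage per month = $209.04 / 24 = $8.71
New monthly escrow = $382.42 + $8.71 = $391.13

$391.13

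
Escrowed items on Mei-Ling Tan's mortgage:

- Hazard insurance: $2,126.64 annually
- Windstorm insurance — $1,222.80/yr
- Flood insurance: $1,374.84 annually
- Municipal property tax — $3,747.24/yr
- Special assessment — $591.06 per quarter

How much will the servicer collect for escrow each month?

Hazard insurance = $2,126.64 annually
Windstorm insurance = $1,222.80 annually
Flood insurance = $1,374.84 annually
Municipal property tax = $3,747.24 annually
Special assessment = $591.06 × 4 = $2,364.24 annually
Yearly total = $2,126.64 + $1,222.80 + $1,374.84 + $3,747.24 + $2,364.24 = $10,835.76
Monthly = $10,835.76 ÷ 12 = $902.98

$902.98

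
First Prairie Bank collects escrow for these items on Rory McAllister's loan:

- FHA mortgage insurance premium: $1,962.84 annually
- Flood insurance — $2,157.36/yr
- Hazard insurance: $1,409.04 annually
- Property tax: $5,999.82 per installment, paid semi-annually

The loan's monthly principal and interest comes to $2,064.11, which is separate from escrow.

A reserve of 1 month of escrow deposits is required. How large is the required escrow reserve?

FHA mortgage insurance premium: $1,962.84 annually
Flood insurance: $2,157.36 annually
Hazard insurance: $1,409.04 annually
Property tax: $5,999.82 × 2 = $11,999.64 annually
Total annual escrow = $1,962.84 + $2,157.36 + $1,409.04 + $11,999.64 = $17,528.88
Base monthly escrow = $17,528.88 / 12 = $1,460.74
Reserve = 1 × $1,460.74 = $1,460.74

$1,460.74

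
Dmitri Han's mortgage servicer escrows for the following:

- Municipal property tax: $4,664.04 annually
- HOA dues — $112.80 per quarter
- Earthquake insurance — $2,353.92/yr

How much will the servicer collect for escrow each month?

Municipal property tax = $4,664.04/yr
HOA dues = $112.80 × 4 = $451.20/yr
Earthquake insurance = $2,353.92/yr
Combined annual = $7,469.16
Monthly = $7,469.16 / 12 = $622.43

$622.43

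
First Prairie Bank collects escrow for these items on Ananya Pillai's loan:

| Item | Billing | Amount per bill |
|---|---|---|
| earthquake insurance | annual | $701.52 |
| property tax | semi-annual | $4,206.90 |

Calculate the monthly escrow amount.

Earthquake insurance: $701.52/yr
Property tax: $4,206.90 × 2 = $8,413.80/yr
Annual escrow total = $701.52 + $8,413.80 = $9,115.32
Monthly escrow = $9,115.32 ÷ 12 = $759.61

$759.61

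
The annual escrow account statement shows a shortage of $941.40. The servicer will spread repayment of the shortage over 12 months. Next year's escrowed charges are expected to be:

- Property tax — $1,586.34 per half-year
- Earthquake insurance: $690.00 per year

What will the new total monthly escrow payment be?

Property tax — $1,586.34 × 2 = $3,172.68 per year
Earthquake insurance — $690.00 per year
Total per year = $3,172.68 + $690.00 = $3,862.68
Base monthly escrow = $3,862.68 / 12 = $321.89
Monthly shortage recovery: $941.40 / 12 = $78.45
Adjusted monthly = $321.89 + $78.45 = $400.34

$400.34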